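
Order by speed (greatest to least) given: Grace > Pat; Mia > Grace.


Constraints: Grace > Pat; Mia > Grace
Method: at each step, the next-highest is the one remaining person who never appears on the smaller side of a constraint between remaining people.
  Step 1: remaining {Grace, Mia, Pat}; on the smaller side: {Grace, Pat} → Mia is next (Mia > Grace).
  Step 2: remaining {Grace, Pat}; on the smaller side: {Pat} → Grace is next (Grace > Pat).
  Step 3: only Pat remains → lowest.
Final ranking (highest to lowest):

Mia > Grace > Pat


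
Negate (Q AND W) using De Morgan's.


De Morgan's law: ¬(P ∧ Q) ≡ ¬P ∨ ¬Q
¬(Q ∧ W) = ¬Q ∨ ¬W

¬Q ∨ ¬W


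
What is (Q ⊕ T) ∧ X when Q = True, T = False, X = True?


Q = True, T = False, X = True
Step 1: Q ⊕ T = True XOR False = True
Step 2: True ∧ X = True AND True = True
XOR true when exactly one of Q,T is true; then AND with X.

True


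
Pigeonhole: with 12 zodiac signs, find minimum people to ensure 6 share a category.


Pigeonhole: to guarantee k in one of n categories, need (k-1)×n + 1.
k = 6, n = 12
Minimum = (6-1) × 12 + 1 = 5 × 12 + 1

61


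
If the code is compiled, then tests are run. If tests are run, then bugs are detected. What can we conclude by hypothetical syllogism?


Hypothetical syllogism: P → Q, Q → R ⊢ P → R
Premise 1: the code is compiled → tests are run
Premise 2: tests are run → bugs are detected
Chain the implications: the middle term (tests are run) links the two.
Conclusion: If the code is compiled, then bugs are detected.

If the code is compiled, then bugs are detected.


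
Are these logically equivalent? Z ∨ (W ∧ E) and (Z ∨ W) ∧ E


Expression 1: Z ∨ (W ∧ E)
Expression 2: (Z ∨ W) ∧ E
Truth table (Z W E | Expr1 Expr2):
  T T T |   T     T
  T T F |   T     F   ← differ
  T F T |   T     T
  T F F |   T     F   ← differ
  F T T |   T     T
  F T F |   F     F
  F F T |   F     F
  F F F |   F     F
Counterexample: Z=T, W=T, E=F gives Expr1 = T but Expr2 = F, so the expressions are NOT logically equivalent.

No


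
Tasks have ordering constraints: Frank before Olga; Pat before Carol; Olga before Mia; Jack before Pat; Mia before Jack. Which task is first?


Constraints: Frank before Olga; Pat before Carol; Olga before Mia; Jack before Pat; Mia before Jack
The first task can have nothing scheduled before it, so it must never appear on the right of a 'before'.
Tasks appearing after some 'before': Olga, Carol, Mia, Pat, Jack.
The only task not in that list is Frank → it is first.

Frank


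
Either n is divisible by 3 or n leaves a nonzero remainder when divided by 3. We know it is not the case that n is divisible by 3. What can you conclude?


Disjunctive syllogism: P ∨ Q, ¬P ⊢ Q
Disjunction: n is divisible by 3 ∨ n leaves a nonzero remainder when divided by 3
We know it is not the case that n is divisible by 3.
By disjunctive syllogism, the other disjunct must be true.

n leaves a nonzero remainder when divided by 3


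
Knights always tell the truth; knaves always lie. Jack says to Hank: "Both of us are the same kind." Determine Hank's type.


Jack says: "Both of us are the same kind."
Case 1: Jack is a Knight (truth-teller)
  Statement is true → they ARE the same → Hank is also a Knight
Case 2: Jack is a Knave (liar)
  Statement is false → they are NOT the same → Hank is a Knight
In both cases, Hank is a Knight.

Knight


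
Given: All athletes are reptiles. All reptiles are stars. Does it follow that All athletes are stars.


Premise 1: All athletes are reptiles.
Premise 2: All reptiles are stars.
Conclusion: All athletes are stars.
Barbara syllogism (AAA-1): All A are B, All B are C → All A are C.
Middle term (reptiles) distributed in premise 2.

Valid


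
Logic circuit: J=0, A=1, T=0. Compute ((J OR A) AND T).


J OR A = 0|1 = 1
1 AND 0 = 0

0


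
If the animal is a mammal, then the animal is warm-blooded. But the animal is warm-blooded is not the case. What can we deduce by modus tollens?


Modus tollens: P → Q, ¬Q ⊢ ¬P
P: the animal is a mammal
Q: the animal is warm-blooded
We have P → Q and Q is false.
By modus tollens, P must be false.

It is not the case that the animal is a mammal


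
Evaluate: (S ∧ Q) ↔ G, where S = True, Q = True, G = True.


S = True, Q = True, G = True
Step 1: S ∧ Q = True AND True = True
Step 2: (True) ↔ G: true when both sides have same truth value.
Result: True ↔ True = True

True


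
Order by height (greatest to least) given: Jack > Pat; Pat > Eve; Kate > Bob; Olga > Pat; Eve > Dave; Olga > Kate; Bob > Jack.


Constraints: Jack > Pat; Pat > Eve; Kate > Bob; Olga > Pat; Eve > Dave; Olga > Kate; Bob > Jack
Method: at each step, the next-highest is the one remaining person who never appears on the smaller side of a constraint between remaining people.
  Step 1: remaining {Jack, Eve, Olga, Pat, Bob, Kate, Dave}; on the smaller side: {Jack, Eve, Pat, Bob, Kate, Dave} → Olga is next (Olga > Pat; Olga > Kate).
  Step 2: remaining {Jack, Eve, Pat, Bob, Kate, Dave}; on the smaller side: {Jack, Eve, Pat, Bob, Dave} → Kate is next (Kate > Bob).
  Step 3: remaining {Jack, Eve, Pat, Bob, Dave}; on the smaller side: {Jack, Eve, Pat, Dave} → Bob is next (Bob > Jack).
  Step 4: remaining {Jack, Eve, Pat, Dave}; on the smaller side: {Eve, Pat, Dave} → Jack is next (Jack > Pat).
  Step 5: remaining {Eve, Pat, Dave}; on the smaller side: {Eve, Dave} → Pat is next (Pat > Eve).
  Step 6: remaining {Eve, Dave}; on the smaller side: {Dave} → Eve is next (Eve > Dave).
  Step 7: only Dave remains → lowest.
Final ranking (highest to lowest):

Olga > Kate > Bob > Jack > Pat > Eve > Dave


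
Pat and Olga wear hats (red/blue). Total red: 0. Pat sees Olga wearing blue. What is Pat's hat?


Total red = 0, Olga = blue
Red accounted for: 0
Remaining for Pat: 0
Pat's hat is blue.

blue


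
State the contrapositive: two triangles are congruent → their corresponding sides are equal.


Original: If two triangles are congruent, then their corresponding sides are equal
Contrapositive: If ¬Q, then ¬P
Negate Q: not (their corresponding sides are equal)
Negate P: not (two triangles are congruent)

If not (their corresponding sides are equal), then not (two triangles are congruent).


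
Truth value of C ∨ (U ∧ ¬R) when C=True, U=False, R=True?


C = True, U = False, R = True
Expression: C ∨ (U ∧ ¬R)
Step 1: ¬R = NOT True = False
Step 2: U ∧ ¬R = False AND False = False
Step 3: C ∨ (False) = True OR False = True

True


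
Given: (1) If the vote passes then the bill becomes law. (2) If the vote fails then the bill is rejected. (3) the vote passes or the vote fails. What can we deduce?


Constructive dilemma: (P → Q) ∧ (R → S), P ∨ R ⊢ Q ∨ S
Premise 1: the vote passes → the bill becomes law
Premise 2: the vote fails → the bill is rejected
Premise 3: the vote passes ∨ the vote fails
Case 1: Assuming the vote passes, then by Premise 1, the bill becomes law.
Case 2: Assuming the vote fails, then by Premise 2, the bill is rejected.
Since one of the vote passes or the vote fails must hold, we get the bill becomes law or the bill is rejected.

The bill becomes law or the bill is rejected.


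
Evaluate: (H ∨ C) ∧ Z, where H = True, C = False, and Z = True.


H = True, C = False, Z = True
Step 1: H ∨ C = True OR False = True
Step 2: True ∧ Z = True AND True = True
OR is true when at least one operand is true; AND requires both.

True


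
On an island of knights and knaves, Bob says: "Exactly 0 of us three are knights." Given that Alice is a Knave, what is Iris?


Bob claims exactly 0 knights among Bob, Alice, Iris.
Given: Alice is a Knave.

Case 1: Bob is a Knight (tells truth)
  Then exactly 0 of the three are knights.
  Counting Bob, Alice: 1 knight(s) so far. Need -1 more → impossible.
Case 2: Bob is a Knave (lies)
  Then the count is NOT 0.
  If Iris = Knave, count = 0 = 0 → claim would be true, contradicts lie.
  If Iris = Knight, count = 1 ≠ 0 → lie confirmed ✓

Iris is a Knight.

Knight


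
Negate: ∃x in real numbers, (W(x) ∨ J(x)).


Original: ∃x (W(x) ∨ J(x))
Rule: ¬∀→∃, ¬∃→∀, negate predicate.
Negation: ∀x (¬W(x) ∧ ¬J(x))

∀x (¬W(x) ∧ ¬J(x))


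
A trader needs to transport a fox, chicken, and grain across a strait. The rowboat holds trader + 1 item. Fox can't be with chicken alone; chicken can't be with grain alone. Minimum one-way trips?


1. trader+chicken → 2. trader ← 3. trader+fox → 4. trader+chicken ← 5. trader+grain → 6. trader ← 7. trader+chicken →
Minimum trips = 7

7


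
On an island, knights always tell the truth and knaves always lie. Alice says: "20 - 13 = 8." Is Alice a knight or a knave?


Statement: "20 - 13 = 8."
Actual: 20 - 13 = 7
Claimed: 8
Statement is FALSE → Alice lies → Knave

Knave


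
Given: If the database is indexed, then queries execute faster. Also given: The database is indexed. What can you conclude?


Modus ponens: P → Q, P ⊢ Q
P: the database is indexed
Q: queries execute faster
We have P → Q and P is true.
By modus ponens, Q must be true.

Queries execute faster


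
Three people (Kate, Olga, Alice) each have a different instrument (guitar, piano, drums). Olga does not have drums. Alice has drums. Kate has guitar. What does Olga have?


From clues:
  Alice → drums
  Kate → guitar
By elimination, Olga gets the remaining.

piano


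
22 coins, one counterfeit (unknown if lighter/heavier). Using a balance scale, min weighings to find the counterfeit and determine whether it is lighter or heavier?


Let n = 22. 44 possibilities (n coins × lighter/heavier); each weighing has 3 outcomes.
Bound for k weighings: say the first weighing puts j coins on each pan. If it tips, the 2j weighed coins remain suspects (each with a known direction) and k-1 weighings give 3^(k-1) outcomes; 3^(k-1) is odd, so 2j ≤ 3^(k-1) - 1. If it balances, the n - 2j unweighed coins remain with direction unknown: 2(n - 2j) ≤ 3^(k-1) - 1 by the same parity argument. Adding, n ≤ (3^(k-1) - 1) + (3^(k-1) - 1)/2 = (3^k - 3)/2, and the classical three-group strategy achieves this (3 coins in 2 weighings, 12 in 3, 39 in 4, 120 in 5).
So we need the smallest k with (3^k - 3)/2 ≥ 22.
k = 3: (3^3 - 3)/2 = 12 < 22 ✗
k = 4: (3^4 - 3)/2 = 39 ≥ 22 ✓

4


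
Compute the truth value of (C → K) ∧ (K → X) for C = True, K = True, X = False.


C = True, K = True, X = False
Step 1: C → K is false only when C=True and K=False. Result: True
Step 2: K → X is false only when K=True and X=False. Result: False
Step 3: True ∧ False = False

False


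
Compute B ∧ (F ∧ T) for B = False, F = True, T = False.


B = False, F = True, T = False
Step 1: F ∧ T = True AND False = False
Step 2: B ∧ False = False AND False = False
AND is true only when ALL operands are true.

False


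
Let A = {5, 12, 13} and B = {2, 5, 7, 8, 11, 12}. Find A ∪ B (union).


A = {5, 12, 13}
B = {2, 5, 7, 8, 11, 12}
Operation: union
All elements combined: 2, 5, 7, 8, 11, 12, 13

{2, 5, 7, 8, 11, 12, 13}


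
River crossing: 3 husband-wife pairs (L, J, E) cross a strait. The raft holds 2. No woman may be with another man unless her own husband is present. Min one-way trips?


Label couples L, J, E (H = husband, W = wife).
Counting alone: 6 people, the raft carries 2 and someone must bring it back, so each round trip nets at most +1 on the far side until the last crossing → at least 9 trips. The jealousy constraint makes 9 impossible; the shortest valid schedule has 11:
1. WL+WJ →  (far: WL,WJ; near: HL,HJ,HE,WE)
2. WL ←       (far: WJ; near: HL,HJ,HE,WL,WE)
3. WL+WE →  (far: WL,WJ,WE; near: HL,HJ,HE)
4. WL ←       (far: WJ,WE; near: HL,HJ,HE,WL)
5. HJ+HE →  (far: HJ,WJ,HE,WE; near: HL,WL)
6. HJ+WJ ←  (far: HE,WE; near: HL,WL,HJ,WJ)
7. HL+HJ →  (far: HL,HJ,HE,WE; near: WL,WJ)
8. WE ←       (far: HL,HJ,HE; near: WL,WJ,WE)
9. WL+WJ →  (far: HL,WL,HJ,WJ,HE; near: WE)
10. HE ←      (far: HL,WL,HJ,WJ; near: HE,WE)
11. HE+WE → (far: all six; near: empty)
In every state each wife is either with her husband or with no other man.
Minimum trips = 11

11


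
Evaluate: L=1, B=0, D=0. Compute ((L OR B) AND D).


L OR B = 1|0 = 1
1 AND 0 = 0

0


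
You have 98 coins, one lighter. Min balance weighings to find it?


Each weighing has 3 outcomes (left heavy / balance / right heavy), so k weighings distinguish at most 3^k cases; splitting into three near-equal groups achieves this.
Need 3^k ≥ 98: 3^4 = 81 < 98 ≤ 3^5 = 243
k = ⌈log₃(98)⌉ = 5

5


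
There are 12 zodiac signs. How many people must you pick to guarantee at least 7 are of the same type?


Pigeonhole: to guarantee k in one of n categories, need (k-1)×n + 1.
k = 7, n = 12
Minimum = (7-1) × 12 + 1 = 6 × 12 + 1

73


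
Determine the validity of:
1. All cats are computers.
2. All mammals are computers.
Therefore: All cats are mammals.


Premise 1: All cats are computers.
Premise 2: All mammals are computers.
Conclusion: All cats are mammals.
Fallacy: undistributed middle. computers is predicate in both.
Counterexample: cats and mammals could be disjoint subsets of computers.

Invalid


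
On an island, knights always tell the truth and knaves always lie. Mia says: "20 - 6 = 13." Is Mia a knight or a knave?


Statement: "20 - 6 = 13."
Actual: 20 - 6 = 14
Claimed: 13
Statement is FALSE → Mia lies → Knave

Knave


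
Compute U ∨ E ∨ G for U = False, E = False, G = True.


U = False, E = False, G = True
Step 1: U ∨ E = False OR False = False
Step 2: False ∨ G = False OR True = True
OR is true when at least one operand is true.

True


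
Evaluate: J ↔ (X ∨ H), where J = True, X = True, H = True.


J = True, X = True, H = True
Step 1: X ∨ H = True OR True = True
Step 2: J ↔ (True): true when both sides have same truth value.
Result: True ↔ True = True

True


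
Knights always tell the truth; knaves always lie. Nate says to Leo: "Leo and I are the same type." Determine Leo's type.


Nate says: "Leo and I are the same type."
Case 1: Nate is a Knight (truth-teller)
  Statement is true → they ARE the same → Leo is also a Knight
Case 2: Nate is a Knave (liar)
  Statement is false → they are NOT the same → Leo is a Knight
In both cases, Leo is a Knight.

Knight


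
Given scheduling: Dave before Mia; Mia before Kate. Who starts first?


Constraints: Dave before Mia; Mia before Kate
The first task can have nothing scheduled before it, so it must never appear on the right of a 'before'.
Tasks appearing after some 'before': Mia, Kate.
The only task not in that list is Dave → it is first.

Dave


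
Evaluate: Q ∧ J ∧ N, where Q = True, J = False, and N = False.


Q = True, J = False, N = False
Step 1: Q ∧ J = True AND False = False
Step 2: (False) ∧ N = (False) AND False = False
AND is true only when ALL operands are true.

False


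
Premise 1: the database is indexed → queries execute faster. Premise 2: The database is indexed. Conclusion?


Modus ponens: P → Q, P ⊢ Q
P: the database is indexed
Q: queries execute faster
We have P → Q and P is true.
By modus ponens, Q must be true.

Queries execute faster


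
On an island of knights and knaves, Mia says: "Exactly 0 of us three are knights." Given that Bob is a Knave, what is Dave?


Mia claims exactly 0 knights among Mia, Bob, Dave.
Given: Bob is a Knave.

Case 1: Mia is a Knight (tells truth)
  Then exactly 0 of the three are knights.
  Counting Mia, Bob: 1 knight(s) so far. Need -1 more → impossible.
Case 2: Mia is a Knave (lies)
  Then the count is NOT 0.
  If Dave = Knave, count = 0 = 0 → claim would be true, contradicts lie.
  If Dave = Knight, count = 1 ≠ 0 → lie confirmed ✓

Dave is a Knight.

Knight


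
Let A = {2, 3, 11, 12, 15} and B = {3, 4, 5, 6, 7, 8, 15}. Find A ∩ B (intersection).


A = {2, 3, 11, 12, 15}
B = {3, 4, 5, 6, 7, 8, 15}
Operation: intersection
Elements in both: 3, 15

{3, 15}


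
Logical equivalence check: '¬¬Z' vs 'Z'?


Expression 1: ¬¬Z
Expression 2: Z
Truth table (Z | Expr1 Expr2):
  T |   T     T
  F |   F     F
All 2 rows agree, so the expressions are logically equivalent.

Yes


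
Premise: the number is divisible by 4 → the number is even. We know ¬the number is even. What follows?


Modus tollens: P → Q, ¬Q ⊢ ¬P
P: the number is divisible by 4
Q: the number is even
We have P → Q and Q is false.
By modus tollens, P must be false.

It is not the case that the number is divisible by 4


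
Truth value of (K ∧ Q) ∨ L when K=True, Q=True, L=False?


K = True, Q = True, L = False
Expression: (K ∧ Q) ∨ L
Step 1: K ∧ Q = True AND True = True
Step 2: (True) ∨ L = True OR False = True

True


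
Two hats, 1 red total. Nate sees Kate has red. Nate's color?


Total red = 1, Kate = red
Red accounted for: 1
Remaining for Nate: 0
Nate's hat is blue.

blue


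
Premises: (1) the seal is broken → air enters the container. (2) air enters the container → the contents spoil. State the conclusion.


Hypothetical syllogism: P → Q, Q → R ⊢ P → R
Premise 1: the seal is broken → air enters the container
Premise 2: air enters the container → the contents spoil
Chain the implications: the middle term (air enters the container) links the two.
Conclusion: If the seal is broken, then the contents spoil.

If the seal is broken, then the contents spoil.


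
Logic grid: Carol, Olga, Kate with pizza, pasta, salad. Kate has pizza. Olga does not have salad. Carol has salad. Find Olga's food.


From clues:
  Kate → pizza
  Carol → salad
By elimination, Olga gets the remaining.

pasta


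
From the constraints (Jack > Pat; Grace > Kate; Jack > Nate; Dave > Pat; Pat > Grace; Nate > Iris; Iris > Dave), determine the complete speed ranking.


Constraints: Jack > Pat; Grace > Kate; Jack > Nate; Dave > Pat; Pat > Grace; Nate > Iris; Iris > Dave
Method: at each step, the next-highest is the one remaining person who never appears on the smaller side of a constraint between remaining people.
  Step 1: remaining {Nate, Dave, Kate, Grace, Pat, Iris, Jack}; on the smaller side: {Nate, Dave, Kate, Grace, Pat, Iris} → Jack is next (Jack > Pat; Jack > Nate).
  Step 2: remaining {Nate, Dave, Kate, Grace, Pat, Iris}; on the smaller side: {Dave, Kate, Grace, Pat, Iris} → Nate is next (Nate > Iris).
  Step 3: remaining {Dave, Kate, Grace, Pat, Iris}; on the smaller side: {Dave, Kate, Grace, Pat} → Iris is next (Iris > Dave).
  Step 4: remaining {Dave, Kate, Grace, Pat}; on the smaller side: {Kate, Grace, Pat} → Dave is next (Dave > Pat).
  Step 5: remaining {Kate, Grace, Pat}; on the smaller side: {Kate, Grace} → Pat is next (Pat > Grace).
  Step 6: remaining {Kate, Grace}; on the smaller side: {Kate} → Grace is next (Grace > Kate).
  Step 7: only Kate remains → lowest.
Final ranking (highest to lowest):

Jack > Nate > Iris > Dave > Pat > Grace > Kate


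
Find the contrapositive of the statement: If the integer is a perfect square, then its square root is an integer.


Original: If the integer is a perfect square, then its square root is an integer
Contrapositive: If ¬Q, then ¬P
Negate Q: not (its square root is an integer)
Negate P: not (the integer is a perfect square)

If not (its square root is an integer), then not (the integer is a perfect square).


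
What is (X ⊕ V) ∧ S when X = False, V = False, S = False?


X = False, V = False, S = False
Step 1: X ⊕ V = False XOR False = False
Step 2: False ∧ S = False AND False = False
XOR true when exactly one of X,V is true; then AND with S.

False


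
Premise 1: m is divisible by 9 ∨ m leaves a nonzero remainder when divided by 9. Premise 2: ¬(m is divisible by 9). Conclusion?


Disjunctive syllogism: P ∨ Q, ¬P ⊢ Q
Disjunction: m is divisible by 9 ∨ m leaves a nonzero remainder when divided by 9
We know it is not the case that m is divisible by 9.
By disjunctive syllogism, the other disjunct must be true.

m leaves a nonzero remainder when divided by 9


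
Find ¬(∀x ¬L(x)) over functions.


Original: ∀x ¬L(x)
Rule: ¬∀→∃, ¬∃→∀, negate predicate.
Negation: ∃x L(x)

∃x L(x)


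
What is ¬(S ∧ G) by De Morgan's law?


De Morgan's law: ¬(P ∧ Q) ≡ ¬P ∨ ¬Q
¬(S ∧ G) = ¬S ∨ ¬G

¬S ∨ ¬G


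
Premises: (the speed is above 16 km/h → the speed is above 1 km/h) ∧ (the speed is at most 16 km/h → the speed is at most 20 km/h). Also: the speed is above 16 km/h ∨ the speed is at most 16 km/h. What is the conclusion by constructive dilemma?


Constructive dilemma: (P → Q) ∧ (R → S), P ∨ R ⊢ Q ∨ S
Premise 1: the speed is above 16 km/h → the speed is above 1 km/h
Premise 2: the speed is at most 16 km/h → the speed is at most 20 km/h
Premise 3: the speed is above 16 km/h ∨ the speed is at most 16 km/h
Case 1: Assuming the speed is above 16 km/h, then by Premise 1, the speed is above 1 km/h.
Case 2: Assuming the speed is at most 16 km/h, then by Premise 2, the speed is at most 20 km/h.
Since one of the speed is above 16 km/h or the speed is at most 16 km/h must hold, we get the speed is above 1 km/h or the speed is at most 20 km/h.

The speed is above 1 km/h or the speed is at most 20 km/h.


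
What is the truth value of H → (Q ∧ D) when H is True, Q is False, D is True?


H = True, Q = False, D = True
Step 1: Q ∧ D = False AND True = False
Step 2: H → (False): false only when H=True and consequent=False.
Result: False

False


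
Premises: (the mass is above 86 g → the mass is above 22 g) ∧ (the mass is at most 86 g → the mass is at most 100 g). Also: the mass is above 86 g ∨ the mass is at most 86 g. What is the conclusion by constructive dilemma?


Constructive dilemma: (P → Q) ∧ (R → S), P ∨ R ⊢ Q ∨ S
Premise 1: the mass is above 86 g → the mass is above 22 g
Premise 2: the mass is at most 86 g → the mass is at most 100 g
Premise 3: the mass is above 86 g ∨ the mass is at most 86 g
Case 1: Assuming the mass is above 86 g, then by Premise 1, the mass is above 22 g.
Case 2: Assuming the mass is at most 86 g, then by Premise 2, the mass is at most 100 g.
Since one of the mass is above 86 g or the mass is at most 86 g must hold, we get the mass is above 22 g or the mass is at most 100 g.

The mass is above 22 g or the mass is at most 100 g.


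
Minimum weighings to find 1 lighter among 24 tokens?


Each weighing has 3 outcomes (left heavy / balance / right heavy), so k weighings distinguish at most 3^k cases; splitting into three near-equal groups achieves this.
Need 3^k ≥ 24: 3^2 = 9 < 24 ≤ 3^3 = 27
k = ⌈log₃(24)⌉ = 3

3


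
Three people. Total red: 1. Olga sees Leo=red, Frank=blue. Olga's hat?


Total red = 1, seen red = 1
Own red = 1 - 1 = 0
Olga's hat is blue.

blue


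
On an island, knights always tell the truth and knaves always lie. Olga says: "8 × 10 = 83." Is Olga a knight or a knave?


Statement: "8 × 10 = 83."
Actual: 8 × 10 = 80
Claimed: 83
Statement is FALSE → Olga lies → Knave

Knave


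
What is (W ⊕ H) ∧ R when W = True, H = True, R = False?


W = True, H = True, R = False
Step 1: W ⊕ H = True XOR True = False
Step 2: False ∧ R = False AND False = False
XOR true when exactly one of W,H is true; then AND with R.

False


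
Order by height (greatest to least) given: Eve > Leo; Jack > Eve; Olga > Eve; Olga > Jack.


Constraints: Eve > Leo; Jack > Eve; Olga > Eve; Olga > Jack
Method: at each step, the next-highest is the one remaining person who never appears on the smaller side of a constraint between remaining people.
  Step 1: remaining {Eve, Olga, Leo, Jack}; on the smaller side: {Eve, Leo, Jack} → Olga is next (Olga > Eve; Olga > Jack).
  Step 2: remaining {Eve, Leo, Jack}; on the smaller side: {Eve, Leo} → Jack is next (Jack > Eve).
  Step 3: remaining {Eve, Leo}; on the smaller side: {Leo} → Eve is next (Eve > Leo).
  Step 4: only Leo remains → lowest.
Final ranking (highest to lowest):

Olga > Jack > Eve > Leo


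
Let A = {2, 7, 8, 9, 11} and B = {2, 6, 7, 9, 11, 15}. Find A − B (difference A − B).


A = {2, 7, 8, 9, 11}
B = {2, 6, 7, 9, 11, 15}
Operation: difference A − B
In A but not B: 8

{8}


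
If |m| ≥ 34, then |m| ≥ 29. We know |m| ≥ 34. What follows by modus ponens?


Modus ponens: P → Q, P ⊢ Q
P: |m| ≥ 34
Q: |m| ≥ 29
We have P → Q and P is true.
By modus ponens, Q must be true.

|m| ≥ 29


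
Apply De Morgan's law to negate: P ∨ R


De Morgan's law: ¬(P ∨ Q) ≡ ¬P ∧ ¬Q
¬(P ∨ R) = ¬P ∧ ¬R

¬P ∧ ¬R


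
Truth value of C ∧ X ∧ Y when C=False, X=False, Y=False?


C = False, X = False, Y = False
Expression: C ∧ X ∧ Y
Step 1: C ∧ X = False AND False = False
Step 2: (False) ∧ Y = False AND False = False

False


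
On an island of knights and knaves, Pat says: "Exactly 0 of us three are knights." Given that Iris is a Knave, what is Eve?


Pat claims exactly 0 knights among Pat, Iris, Eve.
Given: Iris is a Knave.

Case 1: Pat is a Knight (tells truth)
  Then exactly 0 of the three are knights.
  Counting Pat, Iris: 1 knight(s) so far. Need -1 more → impossible.
Case 2: Pat is a Knave (lies)
  Then the count is NOT 0.
  If Eve = Knave, count = 0 = 0 → claim would be true, contradicts lie.
  If Eve = Knight, count = 1 ≠ 0 → lie confirmed ✓

Eve is a Knight.

Knight


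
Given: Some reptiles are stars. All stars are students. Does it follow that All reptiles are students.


Premise 1: Some reptiles are stars.
Premise 2: All stars are students.
Conclusion: All reptiles are students.
Fallacy: illicit minor. The minor term (reptiles) is distributed in the conclusion ('All reptiles ...') but undistributed in its premise ('Some reptiles are stars' doesn't cover all reptiles).
Only 'Some reptiles are students' follows, not 'All'.

Invalid


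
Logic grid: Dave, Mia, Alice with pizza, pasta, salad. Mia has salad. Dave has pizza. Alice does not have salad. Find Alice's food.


From clues:
  Mia → salad
  Dave → pizza
By elimination, Alice gets the remaining.

pasta


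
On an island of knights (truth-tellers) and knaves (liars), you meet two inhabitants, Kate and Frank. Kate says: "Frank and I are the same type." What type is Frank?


Kate says: "Frank and I are the same type."
Case 1: Kate is a Knight (truth-teller)
  Statement is true → they ARE the same → Frank is also a Knight
Case 2: Kate is a Knave (liar)
  Statement is false → they are NOT the same → Frank is a Knight
In both cases, Frank is a Knight.

Knight


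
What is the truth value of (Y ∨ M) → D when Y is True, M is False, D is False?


Y = True, M = False, D = False
Step 1: Y ∨ M = True OR False = True
Step 2: (True) → D: false only when antecedent=True and D=False.
Result: False

False


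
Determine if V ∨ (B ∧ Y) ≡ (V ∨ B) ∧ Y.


Expression 1: V ∨ (B ∧ Y)
Expression 2: (V ∨ B) ∧ Y
Truth table (V B Y | Expr1 Expr2):
  T T T |   T     T
  T T F |   T     F   ← differ
  T F T |   T     T
  T F F |   T     F   ← differ
  F T T |   T     T
  F T F |   F     F
  F F T |   F     F
  F F F |   F     F
Counterexample: V=T, B=T, Y=F gives Expr1 = T but Expr2 = F, so the expressions are NOT logically equivalent.

No


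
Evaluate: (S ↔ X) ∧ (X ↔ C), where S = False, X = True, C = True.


S = False, X = True, C = True
Step 1: S ↔ X is true when S and X have the same value. Result: False
Step 2: X ↔ C is true when X and C have the same value. Result: True
Step 3: False ∧ True = False

False


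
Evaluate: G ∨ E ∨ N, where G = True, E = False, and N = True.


G = True, E = False, N = True
Step 1: G ∨ E = True OR False = True
Step 2: True ∨ N = True OR True = True
OR is true when at least one operand is true.

True


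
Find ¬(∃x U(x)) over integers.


Original: ∃x U(x)
Rule: ¬∀→∃, ¬∃→∀, negate predicate.
Negation: ∀x ¬U(x)

∀x ¬U(x)


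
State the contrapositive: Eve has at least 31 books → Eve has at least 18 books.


Original: If Eve has at least 31 books, then Eve has at least 18 books
Contrapositive: If ¬Q, then ¬P
Negate Q: not (Eve has at least 18 books)
Negate P: not (Eve has at least 31 books)

If not (Eve has at least 18 books), then not (Eve has at least 31 books).


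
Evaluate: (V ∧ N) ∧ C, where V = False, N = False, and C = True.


V = False, N = False, C = True
Step 1: V ∧ N = False AND False = False
Step 2: False ∧ C = False AND True = False
AND is true only when ALL operands are true.

False


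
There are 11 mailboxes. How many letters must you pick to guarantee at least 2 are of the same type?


Pigeonhole: to guarantee k in one of n categories, need (k-1)×n + 1.
k = 2, n = 11
Minimum = (2-1) × 11 + 1 = 1 × 11 + 1

12


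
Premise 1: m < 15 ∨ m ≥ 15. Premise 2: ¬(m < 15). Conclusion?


Disjunctive syllogism: P ∨ Q, ¬P ⊢ Q
Disjunction: m < 15 ∨ m ≥ 15
We know it is not the case that m < 15.
By disjunctive syllogism, the other disjunct must be true.

m ≥ 15


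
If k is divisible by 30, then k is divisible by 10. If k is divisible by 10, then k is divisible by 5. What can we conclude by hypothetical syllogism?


Hypothetical syllogism: P → Q, Q → R ⊢ P → R
Premise 1: k is divisible by 30 → k is divisible by 10
Premise 2: k is divisible by 10 → k is divisible by 5
Chain the implications: the middle term (k is divisible by 10) links the two.
Conclusion: If k is divisible by 30, then k is divisible by 5.

If k is divisible by 30, then k is divisible by 5.


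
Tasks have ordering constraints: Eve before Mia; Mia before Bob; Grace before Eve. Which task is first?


Constraints: Eve before Mia; Mia before Bob; Grace before Eve
The first task can have nothing scheduled before it, so it must never appear on the right of a 'before'.
Tasks appearing after some 'before': Mia, Bob, Eve.
The only task not in that list is Grace → it is first.

Grace


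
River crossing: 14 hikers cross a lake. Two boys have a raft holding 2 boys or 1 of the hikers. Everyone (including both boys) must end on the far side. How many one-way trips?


Per crossing of one of the hikers: boys→, one←, one of the hikers→, one← = 4 trips
14 × 4 = 56, + 1 final boys→ = 57
Minimum trips = 57

57


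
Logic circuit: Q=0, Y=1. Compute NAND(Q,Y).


Q AND Y = 0
NOT(0) = 1

1


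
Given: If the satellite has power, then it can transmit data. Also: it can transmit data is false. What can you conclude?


Modus tollens: P → Q, ¬Q ⊢ ¬P
P: the satellite has power
Q: it can transmit data
We have P → Q and Q is false.
By modus tollens, P must be false.

It is not the case that the satellite has power


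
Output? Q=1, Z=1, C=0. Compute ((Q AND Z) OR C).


Q AND Z = 1&1 = 1
1 OR 0 = 1

1


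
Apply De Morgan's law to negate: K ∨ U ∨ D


De Morgan's law: ¬(P ∨ Q ∨ R) ≡ ¬P ∧ ¬Q ∧ ¬R
¬(K ∨ U ∨ D) = ¬K ∧ ¬U ∧ ¬D

¬K ∧ ¬U ∧ ¬D


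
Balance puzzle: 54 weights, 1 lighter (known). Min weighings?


Each weighing has 3 outcomes (left heavy / balance / right heavy), so k weighings distinguish at most 3^k cases; splitting into three near-equal groups achieves this.
Need 3^k ≥ 54: 3^3 = 27 < 54 ≤ 3^4 = 81
k = ⌈log₃(54)⌉ = 4

4


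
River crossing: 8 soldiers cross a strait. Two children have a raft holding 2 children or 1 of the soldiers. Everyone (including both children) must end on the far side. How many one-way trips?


Per crossing of one of the soldiers: children→, one←, one of the soldiers→, one← = 4 trips
8 × 4 = 32, + 1 final children→ = 33
Minimum trips = 33

33


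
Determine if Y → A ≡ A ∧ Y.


Expression 1: Y → A
Expression 2: A ∧ Y
Truth table (Y A | Expr1 Expr2):
  T T |   T     T
  T F |   F     F
  F T |   T     F   ← differ
  F F |   T     F   ← differ
Counterexample: Y=F, A=T gives Expr1 = T but Expr2 = F, so the expressions are NOT logically equivalent.

No


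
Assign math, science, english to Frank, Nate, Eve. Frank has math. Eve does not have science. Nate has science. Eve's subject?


From clues:
  Frank → math
  Nate → science
By elimination, Eve gets the remaining.

english


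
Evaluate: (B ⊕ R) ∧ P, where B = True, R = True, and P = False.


B = True, R = True, P = False
Step 1: B ⊕ R = True XOR True = False
Step 2: False ∧ P = False AND False = False
XOR true when exactly one of B,R is true; then AND with P.

False


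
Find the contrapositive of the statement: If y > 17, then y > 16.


Original: If y > 17, then y > 16
Contrapositive: If ¬Q, then ¬P
Negate Q: not (y > 16)
Negate P: not (y > 17)

If not (y > 16), then not (y > 17).


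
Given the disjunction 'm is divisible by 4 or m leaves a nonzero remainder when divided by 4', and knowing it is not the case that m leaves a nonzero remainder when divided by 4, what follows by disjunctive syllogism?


Disjunctive syllogism: P ∨ Q, ¬P ⊢ Q
Disjunction: m is divisible by 4 ∨ m leaves a nonzero remainder when divided by 4
We know it is not the case that m leaves a nonzero remainder when divided by 4.
By disjunctive syllogism, the other disjunct must be true.

m is divisible by 4


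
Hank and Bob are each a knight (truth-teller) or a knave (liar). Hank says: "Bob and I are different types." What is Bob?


Hank says: "Bob and I are different types."
Case 1: Hank is a Knight (truth-teller)
  Statement is true → they ARE different → Bob is a Knave
Case 2: Hank is a Knave (liar)
  Statement is false → they are NOT different → Bob is a Knave
In both cases, Bob is a Knave.

Knave


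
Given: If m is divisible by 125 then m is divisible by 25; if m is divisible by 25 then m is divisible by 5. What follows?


Hypothetical syllogism: P → Q, Q → R ⊢ P → R
Premise 1: m is divisible by 125 → m is divisible by 25
Premise 2: m is divisible by 25 → m is divisible by 5
Chain the implications: the middle term (m is divisible by 25) links the two.
Conclusion: If m is divisible by 125, then m is divisible by 5.

If m is divisible by 125, then m is divisible by 5.


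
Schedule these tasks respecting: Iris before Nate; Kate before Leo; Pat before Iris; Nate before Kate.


Constraints: Iris before Nate; Kate before Leo; Pat before Iris; Nate before Kate
Method: repeatedly schedule the remaining task that has no remaining task required before it.
  Step 1: remaining {Iris, Leo, Kate, Nate, Pat}; every task except Pat still has a predecessor pending → schedule Pat.
  Step 2: remaining {Iris, Leo, Kate, Nate}; every task except Iris still has a predecessor pending → schedule Iris.
  Step 3: remaining {Leo, Kate, Nate}; every task except Nate still has a predecessor pending → schedule Nate.
  Step 4: remaining {Leo, Kate}; every task except Kate still has a predecessor pending → schedule Kate.
  Step 5: only Leo remains → schedule Leo.
Resulting order:

Pat → Iris → Nate → Kate → Leo


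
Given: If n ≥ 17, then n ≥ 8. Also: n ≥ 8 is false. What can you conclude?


Modus tollens: P → Q, ¬Q ⊢ ¬P
P: n ≥ 17
Q: n ≥ 8
We have P → Q and Q is false.
By modus tollens, P must be false.

It is not the case that n ≥ 17


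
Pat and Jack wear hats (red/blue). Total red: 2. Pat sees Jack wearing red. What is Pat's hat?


Total red = 2, Jack = red
Red accounted for: 1
Remaining for Pat: 1
Pat's hat is red.

red


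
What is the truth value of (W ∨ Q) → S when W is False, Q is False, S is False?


W = False, Q = False, S = False
Step 1: W ∨ Q = False OR False = False
Step 2: (False) → S: false only when antecedent=True and S=False.
Result: True

True


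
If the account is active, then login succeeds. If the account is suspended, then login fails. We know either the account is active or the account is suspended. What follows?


Constructive dilemma: (P → Q) ∧ (R → S), P ∨ R ⊢ Q ∨ S
Premise 1: the account is active → login succeeds
Premise 2: the account is suspended → login fails
Premise 3: the account is active ∨ the account is suspended
Case 1: Assuming the account is active, then by Premise 1, login succeeds.
Case 2: Assuming the account is suspended, then by Premise 2, login fails.
Since one of the account is active or the account is suspended must hold, we get login succeeds or login fails.

Login succeeds or login fails.


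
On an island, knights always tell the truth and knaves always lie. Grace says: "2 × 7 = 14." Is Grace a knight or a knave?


Statement: "2 × 7 = 14."
Actual: 2 × 7 = 14
Claimed: 14
Statement is TRUE → Grace tells the truth → Knight

Knight


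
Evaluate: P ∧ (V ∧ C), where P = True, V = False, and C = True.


P = True, V = False, C = True
Step 1: V ∧ C = False AND True = False
Step 2: P ∧ False = True AND False = False
AND is true only when ALL operands are true.

False


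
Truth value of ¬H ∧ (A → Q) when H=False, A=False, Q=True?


H = False, A = False, Q = True
Expression: ¬H ∧ (A → Q)
Step 1: ¬H = NOT False = True
Step 2: A → Q = False → True (false only if A=True, Q=False) = True
Step 3: (True) ∧ (True) = True AND True = True

True


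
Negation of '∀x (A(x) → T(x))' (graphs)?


Original: ∀x (A(x) → T(x))
Rule: ¬∀→∃, ¬∃→∀, negate predicate.
Negation: ∃x (A(x) ∧ ¬T(x))

∃x (A(x) ∧ ¬T(x))


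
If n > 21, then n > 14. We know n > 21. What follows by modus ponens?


Modus ponens: P → Q, P ⊢ Q
P: n > 21
Q: n > 14
We have P → Q and P is true.
By modus ponens, Q must be true.

n > 14


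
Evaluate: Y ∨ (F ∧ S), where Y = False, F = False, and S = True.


Y = False, F = False, S = True
Step 1: F ∧ S = False AND True = False
Step 2: Y ∨ False = False OR False = False
AND evaluated first (higher precedence); then OR applied.

False


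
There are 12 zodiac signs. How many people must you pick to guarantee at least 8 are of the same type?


Pigeonhole: to guarantee k in one of n categories, need (k-1)×n + 1.
k = 8, n = 12
Minimum = (8-1) × 12 + 1 = 7 × 12 + 1

85


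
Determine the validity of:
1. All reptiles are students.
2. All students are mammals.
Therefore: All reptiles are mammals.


Premise 1: All reptiles are students.
Premise 2: All students are mammals.
Conclusion: All reptiles are mammals.
Barbara syllogism (AAA-1): All A are B, All B are C → All A are C.
Middle term (students) distributed in premise 2.

Valid


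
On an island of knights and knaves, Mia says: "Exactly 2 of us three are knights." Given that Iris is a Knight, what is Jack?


Mia claims exactly 2 knights among Mia, Iris, Jack.
Given: Iris is a Knight.

Case 1: Mia is a Knight (tells truth)
  Then exactly 2 of the three are knights.
  Counting Mia, Iris: 2 knight(s) so far. Need 0 more → Jack = Knave.
Case 2: Mia is a Knave (lies)
  Then the count is NOT 2.
  If Jack = Knight, count = 2 = 2 → claim would be true, contradicts lie.
  If Jack = Knave, count = 1 ≠ 2 → lie confirmed ✓

Jack is a Knave.

Knave


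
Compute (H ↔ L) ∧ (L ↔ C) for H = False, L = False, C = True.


H = False, L = False, C = True
Step 1: H ↔ L is true when H and L have the same value. Result: True
Step 2: L ↔ C is true when L and C have the same value. Result: False
Step 3: True ∧ False = False

False


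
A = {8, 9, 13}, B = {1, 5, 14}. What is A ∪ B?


A = {8, 9, 13}
B = {1, 5, 14}
Operation: union
All elements combined: 1, 5, 8, 9, 13, 14

{1, 5, 8, 9, 13, 14}


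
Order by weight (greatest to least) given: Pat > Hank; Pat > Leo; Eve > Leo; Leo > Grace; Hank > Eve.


Constraints: Pat > Hank; Pat > Leo; Eve > Leo; Leo > Grace; Hank > Eve
Method: at each step, the next-highest is the one remaining person who never appears on the smaller side of a constraint between remaining people.
  Step 1: remaining {Eve, Leo, Pat, Grace, Hank}; on the smaller side: {Eve, Leo, Grace, Hank} → Pat is next (Pat > Hank; Pat > Leo).
  Step 2: remaining {Eve, Leo, Grace, Hank}; on the smaller side: {Eve, Leo, Grace} → Hank is next (Hank > Eve).
  Step 3: remaining {Eve, Leo, Grace}; on the smaller side: {Leo, Grace} → Eve is next (Eve > Leo).
  Step 4: remaining {Leo, Grace}; on the smaller side: {Grace} → Leo is next (Leo > Grace).
  Step 5: only Grace remains → lowest.
Final ranking (highest to lowest):

Pat > Hank > Eve > Leo > Grace
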